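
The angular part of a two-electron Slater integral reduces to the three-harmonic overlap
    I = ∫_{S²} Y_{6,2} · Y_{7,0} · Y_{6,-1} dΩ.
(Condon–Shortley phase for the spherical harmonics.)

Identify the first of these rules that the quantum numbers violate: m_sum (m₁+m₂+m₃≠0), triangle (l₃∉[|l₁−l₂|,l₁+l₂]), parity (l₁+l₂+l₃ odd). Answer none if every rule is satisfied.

m_sum

Σmᵢ = 1  ✗
l₃∈[|l₁−l₂|,l₁+l₂]=[1,13], have l₃=6
Σlᵢ = 19 ⇒ odd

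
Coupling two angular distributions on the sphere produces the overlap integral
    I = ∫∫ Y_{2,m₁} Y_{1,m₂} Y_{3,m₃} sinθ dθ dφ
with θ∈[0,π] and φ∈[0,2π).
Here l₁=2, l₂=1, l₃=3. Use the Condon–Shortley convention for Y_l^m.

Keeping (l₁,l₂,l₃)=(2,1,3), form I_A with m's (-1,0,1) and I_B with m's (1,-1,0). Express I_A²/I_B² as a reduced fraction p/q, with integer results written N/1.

8/3

Same 2,1,3: normalisation and zero-m 3j drop out of the ratio.
A: Δ: 0! 4! 2! / 7! → 1/105; sum: t=0:+1/6 = 1/6; 3j²(2 1 3; -1 0 1) = Δ·Π!·Σ² = 8/105  (sign +1)
B: Δ: 0! 4! 2! / 7! → 1/105; sum: t=0:+1/12 = 1/12; 3j²(2 1 3; 1 -1 0) = Δ·Π!·Σ² = 1/35  (sign -1)
I_A²/I_B² = (8/105)/(1/35) = 8/3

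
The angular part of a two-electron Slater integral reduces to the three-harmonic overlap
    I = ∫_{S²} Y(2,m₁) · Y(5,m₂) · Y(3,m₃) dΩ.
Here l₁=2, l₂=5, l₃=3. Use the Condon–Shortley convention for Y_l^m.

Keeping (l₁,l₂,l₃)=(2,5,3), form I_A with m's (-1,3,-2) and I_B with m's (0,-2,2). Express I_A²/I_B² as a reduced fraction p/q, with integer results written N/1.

16/9

l's match ⇒ only the (l;m) 3-j factors differ between A and B.
A: triangle coeff Δ(2,5,3) = 1/2310; Σ_t [3,3]: t=3:−1/720 = -1/720; (3j)²=8/165 [(2 5 3; -1 3 -2)], sign=+1
B: triangle coeff Δ(2,5,3) = 1/2310; Σ_t [2,2]: t=2:+1/480 = 1/480; (3j)²=3/110 [(2 5 3; 0 -2 2)], sign=-1
I_A²/I_B² = (8/165)/(3/110) = 16/9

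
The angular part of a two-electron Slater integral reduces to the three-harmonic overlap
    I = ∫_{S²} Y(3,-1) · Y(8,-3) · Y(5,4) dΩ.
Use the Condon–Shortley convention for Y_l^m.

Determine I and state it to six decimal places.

Rules hold: Σm=0, L=16 even, 5≤5≤11.
N = 7·17·11 = 1309
Δ = 6!·0!·10!/17! = 1/136136
Racah Σ t=3..3: t=3:−1/518400 = -1/518400
⇒ 3j(3 8 5; 0 0 0)² = 56/2431, sgn +1
Racah Σ t=4..4: t=4:+1/17418240 = 1/17418240
⇒ 3j(3 8 5; -1 -3 4)² = 25/12376, sgn -1
4πI² = N·(3j₀)²·(3jₘ)² = 175/2873
I = -1·√(0.0609119/4π) = -0.06962197

-0.069622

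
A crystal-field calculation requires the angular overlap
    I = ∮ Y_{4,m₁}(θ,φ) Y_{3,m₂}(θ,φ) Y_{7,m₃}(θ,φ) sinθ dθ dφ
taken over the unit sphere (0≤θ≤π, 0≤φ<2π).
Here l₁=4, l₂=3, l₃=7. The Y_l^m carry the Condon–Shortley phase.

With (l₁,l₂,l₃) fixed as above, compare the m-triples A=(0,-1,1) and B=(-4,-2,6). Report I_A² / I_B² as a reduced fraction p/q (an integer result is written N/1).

350/429

Same 4,3,7: normalisation and zero-m 3j drop out of the ratio.
A: Δ: 0! 8! 6! / 15! → 1/45045; sum: t=0:+1/27648 = 1/27648; 3j²(4 3 7; 0 -1 1) = Δ·Π!·Σ² = 10/429  (sign +1)
B: Δ: 0! 8! 6! / 15! → 1/45045; sum: t=0:+1/4838400 = 1/4838400; 3j²(4 3 7; -4 -2 6) = Δ·Π!·Σ² = 1/35  (sign -1)
I_A²/I_B² = (10/429)/(1/35) = 350/429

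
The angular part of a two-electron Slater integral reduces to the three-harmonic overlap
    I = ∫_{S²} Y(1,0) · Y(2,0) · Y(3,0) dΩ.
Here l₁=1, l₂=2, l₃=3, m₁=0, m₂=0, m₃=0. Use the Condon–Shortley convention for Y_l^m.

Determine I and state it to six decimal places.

Checks pass: Σm=0; 6 even; l₃=3∈[1,3].
(2·1+1)(2·2+1)(2·3+1) = 105
Δ: 0! 2! 4! / 7! → 1/105
sum: t=0:+1/4 = 1/4
3j²(1 2 3; 0 0 0) = Δ·Π!·Σ² = 3/35  (sign -1)
(m-triple is (0,0,0) — same symbol as above.)
combine: 4πI² = 105·3/35·3/35 = 27/35
take √, sign +1: I = 0.24776670

0.247767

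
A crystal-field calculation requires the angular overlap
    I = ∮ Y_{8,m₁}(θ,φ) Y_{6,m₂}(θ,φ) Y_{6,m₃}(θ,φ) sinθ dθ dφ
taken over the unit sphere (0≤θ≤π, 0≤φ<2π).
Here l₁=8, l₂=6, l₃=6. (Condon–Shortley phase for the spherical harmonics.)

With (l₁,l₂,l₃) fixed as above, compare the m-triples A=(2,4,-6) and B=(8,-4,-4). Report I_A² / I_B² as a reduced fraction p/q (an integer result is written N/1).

Shared (l₁,l₂,l₃)=(8,6,6): N and (l;000)² cancel in I_A²/I_B².
A: Δ = 8!·8!·4!/21! = 1/1309458150; Racah Σ t=6..6: t=6:+1/1393459200 = 1/1393459200; ⇒ 3j(8 6 6; 2 4 -6)² = 15/4199, sgn +1
B: Δ = 8!·8!·4!/21! = 1/1309458150; Racah Σ t=0..0: t=0:+1/6502809600 = 1/6502809600; ⇒ 3j(8 6 6; 8 -4 -4)² = 45/2261, sgn +1
I_A²/I_B² = (15/4199)/(45/2261) = 7/39

7/39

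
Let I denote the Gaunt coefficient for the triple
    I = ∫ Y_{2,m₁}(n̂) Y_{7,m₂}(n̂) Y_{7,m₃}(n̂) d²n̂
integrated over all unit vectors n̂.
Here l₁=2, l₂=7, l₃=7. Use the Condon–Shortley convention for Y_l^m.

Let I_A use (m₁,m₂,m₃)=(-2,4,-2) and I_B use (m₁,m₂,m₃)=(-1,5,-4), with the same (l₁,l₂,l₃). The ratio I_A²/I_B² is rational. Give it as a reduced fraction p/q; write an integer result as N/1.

Shared (l₁,l₂,l₃)=(2,7,7): N and (l;000)² cancel in I_A²/I_B².
A: Δ = 2!·2!·12!/17! = 1/185640; Racah Σ t=2..2: t=2:+1/8709120 = 1/8709120; ⇒ 3j(2 7 7; -2 4 -2)² = 55/3094, sgn -1
B: Δ = 2!·2!·12!/17! = 1/185640; Racah Σ t=1..2: t=1:−1/79833600 t=2:+1/14515200 = 1/17740800; ⇒ 3j(2 7 7; -1 5 -4)² = 729/30940, sgn -1
I_A²/I_B² = (55/3094)/(729/30940) = 550/729

550/729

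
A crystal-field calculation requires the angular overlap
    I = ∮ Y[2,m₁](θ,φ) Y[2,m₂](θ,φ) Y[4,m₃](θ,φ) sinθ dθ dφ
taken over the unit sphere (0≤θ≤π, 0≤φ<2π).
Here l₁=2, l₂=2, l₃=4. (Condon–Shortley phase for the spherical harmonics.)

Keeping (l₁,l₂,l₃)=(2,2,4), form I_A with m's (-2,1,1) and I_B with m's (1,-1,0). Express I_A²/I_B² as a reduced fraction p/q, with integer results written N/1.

5/16

Same 2,2,4: normalisation and zero-m 3j drop out of the ratio.
A: Δ: 0! 4! 4! / 9! → 1/630; sum: t=0:+1/144 = 1/144; 3j²(2 2 4; -2 1 1) = Δ·Π!·Σ² = 1/126  (sign -1)
B: Δ: 0! 4! 4! / 9! → 1/630; sum: t=0:+1/36 = 1/36; 3j²(2 2 4; 1 -1 0) = Δ·Π!·Σ² = 8/315  (sign +1)
I_A²/I_B² = (1/126)/(8/315) = 5/16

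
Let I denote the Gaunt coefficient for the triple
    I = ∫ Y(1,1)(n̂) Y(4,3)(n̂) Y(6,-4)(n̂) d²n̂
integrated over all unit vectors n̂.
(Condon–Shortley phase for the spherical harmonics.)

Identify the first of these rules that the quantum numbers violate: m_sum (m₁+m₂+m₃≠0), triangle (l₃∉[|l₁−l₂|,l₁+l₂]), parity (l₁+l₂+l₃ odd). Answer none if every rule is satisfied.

triangle

Σmᵢ = 0  ✓
l₃∈[|l₁−l₂|,l₁+l₂]=[3,5], have l₃=6  ✗
Σlᵢ = 11 ⇒ odd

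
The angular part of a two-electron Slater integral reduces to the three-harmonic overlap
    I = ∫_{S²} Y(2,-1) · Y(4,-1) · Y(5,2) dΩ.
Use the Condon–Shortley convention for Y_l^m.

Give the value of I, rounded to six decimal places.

0.000000

Σlᵢ=11 odd — θ-integrand is odd under cosθ→−cosθ; I=0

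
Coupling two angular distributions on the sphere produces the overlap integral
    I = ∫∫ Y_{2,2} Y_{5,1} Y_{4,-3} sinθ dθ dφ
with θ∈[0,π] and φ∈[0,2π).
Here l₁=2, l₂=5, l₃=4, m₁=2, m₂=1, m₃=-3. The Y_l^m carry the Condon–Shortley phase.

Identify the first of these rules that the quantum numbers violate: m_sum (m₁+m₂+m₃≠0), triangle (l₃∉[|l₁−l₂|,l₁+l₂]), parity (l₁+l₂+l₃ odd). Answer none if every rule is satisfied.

parity

azimuthal sum: 2 + 1 − 3 = 0  ✓
3 ≤ 4 ≤ 7 (triangle on l)  ✓
L = 2 + 5 + 4 = 11 (odd)  ✗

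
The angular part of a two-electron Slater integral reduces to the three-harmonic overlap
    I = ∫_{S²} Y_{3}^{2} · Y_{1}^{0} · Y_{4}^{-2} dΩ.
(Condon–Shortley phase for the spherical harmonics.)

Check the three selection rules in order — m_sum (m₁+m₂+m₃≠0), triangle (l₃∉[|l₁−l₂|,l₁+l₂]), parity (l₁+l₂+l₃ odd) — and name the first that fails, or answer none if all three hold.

azimuthal sum: 2 + 0 − 2 = 0  ✓
2 ≤ 4 ≤ 4 (triangle on l)  ✓
L = 3 + 1 + 4 = 8 (even)  ✓

none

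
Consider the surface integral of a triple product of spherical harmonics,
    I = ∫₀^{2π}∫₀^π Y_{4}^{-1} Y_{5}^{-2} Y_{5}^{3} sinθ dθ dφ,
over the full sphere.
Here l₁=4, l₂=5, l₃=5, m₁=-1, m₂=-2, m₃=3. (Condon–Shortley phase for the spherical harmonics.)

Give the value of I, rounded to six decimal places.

Checks pass: Σm=0; 14 even; l₃=5∈[1,9].
(2·4+1)(2·5+1)(2·5+1) = 1089
Δ: 4! 4! 6! / 15! → 1/3153150
sum: t=0:+1/69120 t=1:−1/1728 t=2:+1/576 t=3:−1/1728 t=4:+1/69120 = 7/11520
3j²(4 5 5; 0 0 0) = Δ·Π!·Σ² = 2/143  (sign -1)
sum: t=1:−1/6912 t=2:+1/2880 t=3:−1/17280 = 1/6912
3j²(4 5 5; -1 -2 3) = Δ·Π!·Σ² = 5/429  (sign +1)
combine: 4πI² = 1089·2/143·5/429 = 30/169
take √, sign -1: I = -0.11885360

-0.118854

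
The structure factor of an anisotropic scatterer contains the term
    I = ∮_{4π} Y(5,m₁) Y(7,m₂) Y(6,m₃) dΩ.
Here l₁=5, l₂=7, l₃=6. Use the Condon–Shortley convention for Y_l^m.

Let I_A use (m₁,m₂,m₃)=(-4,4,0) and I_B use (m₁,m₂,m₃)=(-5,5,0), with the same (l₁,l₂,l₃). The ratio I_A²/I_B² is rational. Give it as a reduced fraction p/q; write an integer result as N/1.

1/10

Same 5,7,6: normalisation and zero-m 3j drop out of the ratio.
A: Δ: 6! 4! 8! / 19! → 1/174594420; sum: t=5:−1/4147200 t=6:+1/3110400 = 1/12441600; 3j²(5 7 6; -4 4 0) = Δ·Π!·Σ² = 7/4199  (sign +1)
B: Δ: 6! 4! 8! / 19! → 1/174594420; sum: t=6:+1/24883200 = 1/24883200; 3j²(5 7 6; -5 5 0) = Δ·Π!·Σ² = 70/4199  (sign +1)
I_A²/I_B² = (7/4199)/(70/4199) = 1/10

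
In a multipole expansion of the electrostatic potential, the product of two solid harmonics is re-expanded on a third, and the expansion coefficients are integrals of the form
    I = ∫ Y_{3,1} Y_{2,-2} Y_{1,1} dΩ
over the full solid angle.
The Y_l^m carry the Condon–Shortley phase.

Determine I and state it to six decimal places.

m-sum 0 ✓  L=6 even ✓  1≤1≤5 ✓
Π(2lᵢ+1) = 7×5×3 = 105
triangle coeff Δ(3,2,1) = 1/105
Σ_t [2,2]: t=2:+1/4 = 1/4
(3j)²=3/35 [(3 2 1; 0 0 0)], sign=-1
Σ_t [0,0]: t=0:+1/48 = 1/48
(3j)²=1/105 [(3 2 1; 1 -2 1)], sign=+1
⇒ 4πI² = 3/35
I = (-1)√(3/35/(4π)) = -0.08258890

-0.082589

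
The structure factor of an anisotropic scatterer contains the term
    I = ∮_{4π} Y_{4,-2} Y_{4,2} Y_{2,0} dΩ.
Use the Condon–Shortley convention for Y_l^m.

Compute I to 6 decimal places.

Rules hold: Σm=0, L=10 even, 0≤2≤8.
N = 9·9·5 = 405
Δ = 6!·2!·2!/11! = 1/13860
Racah Σ t=2..4: t=2:+1/192 t=3:−1/36 t=4:+1/192 = -5/288
⇒ 3j(4 4 2; 0 0 0)² = 20/693, sgn -1
Racah Σ t=4..6: t=4:+1/192 t=5:−1/120 t=6:+1/2880 = -1/360
⇒ 3j(4 4 2; -2 2 0)² = 16/3465, sgn -1
4πI² = N·(3j₀)²·(3jₘ)² = 320/5929
I = +1·√(0.053972/4π) = 0.06553591

0.065536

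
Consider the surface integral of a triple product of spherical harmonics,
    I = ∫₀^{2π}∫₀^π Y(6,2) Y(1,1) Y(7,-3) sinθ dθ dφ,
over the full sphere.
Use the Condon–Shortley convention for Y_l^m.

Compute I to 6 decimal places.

-0.234717

Checks pass: Σm=0; 14 even; l₃=7∈[5,7].
(2·6+1)(2·1+1)(2·7+1) = 585
Δ: 0! 12! 2! / 15! → 1/1365
sum: t=0:+1/518400 = 1/518400
3j²(6 1 7; 0 0 0) = Δ·Π!·Σ² = 7/195  (sign -1)
sum: t=0:+1/1935360 = 1/1935360
3j²(6 1 7; 2 1 -3) = Δ·Π!·Σ² = 3/91  (sign +1)
combine: 4πI² = 585·7/195·3/91 = 9/13
take √, sign -1: I = -0.23471705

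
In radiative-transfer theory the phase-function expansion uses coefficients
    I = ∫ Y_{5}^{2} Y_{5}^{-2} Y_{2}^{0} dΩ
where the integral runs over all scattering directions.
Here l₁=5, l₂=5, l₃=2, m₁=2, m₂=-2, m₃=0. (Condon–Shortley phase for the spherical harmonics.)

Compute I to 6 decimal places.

m-sum 0 ✓  L=12 even ✓  0≤2≤10 ✓
Π(2lᵢ+1) = 11×11×5 = 605
triangle coeff Δ(5,5,2) = 1/38610
Σ_t [3,5]: t=3:−1/2880 t=4:+1/576 t=5:−1/2880 = 1/960
(3j)²=10/429 [(5 5 2; 0 0 0)], sign=+1
Σ_t [1,3]: t=1:−1/20160 t=2:+1/1440 t=3:−1/2880 = 1/3360
(3j)²=6/715 [(5 5 2; 2 -2 0)], sign=+1
⇒ 4πI² = 20/169
I = (+1)√(20/169/(4π)) = 0.09704356

0.097044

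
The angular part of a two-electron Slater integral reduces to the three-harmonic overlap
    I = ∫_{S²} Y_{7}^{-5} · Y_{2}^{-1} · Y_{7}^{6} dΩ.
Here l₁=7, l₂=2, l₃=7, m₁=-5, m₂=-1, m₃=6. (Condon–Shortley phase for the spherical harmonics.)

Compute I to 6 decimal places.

m-sum 0 ✓  L=16 even ✓  5≤7≤9 ✓
Π(2lᵢ+1) = 15×5×15 = 1125
triangle coeff Δ(7,2,7) = 1/185640
Σ_t [0,2]: t=0:+1/2419200 t=1:−1/518400 t=2:+1/2419200 = -1/907200
(3j)²=56/3315 [(7 2 7; 0 0 0)], sign=+1
Σ_t [0,1]: t=0:+1/958003200 t=1:−1/79833600 = -1/87091200
(3j)²=121/4760 [(7 2 7; -5 -1 6)], sign=+1
⇒ 4πI² = 1815/3757
I = (+1)√(1815/3757/(4π)) = 0.19607074

0.196071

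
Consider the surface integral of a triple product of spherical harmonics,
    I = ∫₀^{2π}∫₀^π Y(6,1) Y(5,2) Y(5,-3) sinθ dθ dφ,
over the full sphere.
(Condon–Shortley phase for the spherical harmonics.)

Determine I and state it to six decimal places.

0.016235

Rules hold: Σm=0, L=16 even, 1≤5≤11.
N = 13·11·11 = 1573
Δ = 6!·6!·4!/17! = 1/28588560
Racah Σ t=1..5: t=1:−1/345600 t=2:+1/13824 t=3:−1/5184 t=4:+1/13824 t=5:−1/345600 = -7/129600
⇒ 3j(6 5 5; 0 0 0)² = 80/7293, sgn +1
Racah Σ t=3..5: t=3:−1/41472 t=4:+1/34560 t=5:−1/345600 = 1/518400
⇒ 3j(6 5 5; 1 2 -3)² = 7/36465, sgn +1
4πI² = N·(3j₀)²·(3jₘ)² = 112/33813
I = +1·√(0.00331234/4π) = 0.01623537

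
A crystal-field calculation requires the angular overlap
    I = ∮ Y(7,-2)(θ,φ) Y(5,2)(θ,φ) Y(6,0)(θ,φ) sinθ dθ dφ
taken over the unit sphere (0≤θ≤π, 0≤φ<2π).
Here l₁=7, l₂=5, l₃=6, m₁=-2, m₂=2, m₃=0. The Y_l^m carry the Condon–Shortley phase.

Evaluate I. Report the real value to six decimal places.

Checks pass: Σm=0; 18 even; l₃=6∈[2,12].
(2·7+1)(2·5+1)(2·6+1) = 2145
Δ: 6! 8! 4! / 19! → 1/174594420
sum: t=1:−1/4147200 t=2:+1/207360 t=3:−1/82944 t=4:+1/207360 t=5:−1/4147200 = -1/345600
3j²(7 5 6; 0 0 0) = Δ·Π!·Σ² = 420/46189  (sign -1)
sum: t=3:−1/1244160 t=4:+1/207360 t=5:−1/276480 t=6:+1/3110400 = 1/1382400
3j²(7 5 6; -2 2 0) = Δ·Π!·Σ² = 189/92378  (sign +1)
combine: 4πI² = 2145·420/46189·189/92378 = 595350/14919047
take √, sign -1: I = -0.05635218

-0.056352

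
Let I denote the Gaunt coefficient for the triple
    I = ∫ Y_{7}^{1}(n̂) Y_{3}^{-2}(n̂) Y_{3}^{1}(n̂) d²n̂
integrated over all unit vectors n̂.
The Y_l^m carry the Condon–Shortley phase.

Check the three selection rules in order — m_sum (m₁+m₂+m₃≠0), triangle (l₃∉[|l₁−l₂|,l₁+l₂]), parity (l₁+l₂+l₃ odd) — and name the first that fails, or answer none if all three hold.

triangle

azimuthal sum: 1 − 2 + 1 = 0  ✓
4 ≤ 3 ≤ 10 (triangle on l)  ✗
L = 7 + 3 + 3 = 13 (odd)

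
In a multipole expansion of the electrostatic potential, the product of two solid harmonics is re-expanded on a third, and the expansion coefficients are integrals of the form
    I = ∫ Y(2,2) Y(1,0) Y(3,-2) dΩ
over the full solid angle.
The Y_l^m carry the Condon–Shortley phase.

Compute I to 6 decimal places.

m-sum 0 ✓  L=6 even ✓  1≤3≤3 ✓
Π(2lᵢ+1) = 5×3×7 = 105
triangle coeff Δ(2,1,3) = 1/105
Σ_t [0,0]: t=0:+1/4 = 1/4
(3j)²=3/35 [(2 1 3; 0 0 0)], sign=-1
Σ_t [0,0]: t=0:+1/24 = 1/24
(3j)²=1/21 [(2 1 3; 2 0 -2)], sign=-1
⇒ 4πI² = 3/7
I = (+1)√(3/7/(4π)) = 0.18467439

0.184674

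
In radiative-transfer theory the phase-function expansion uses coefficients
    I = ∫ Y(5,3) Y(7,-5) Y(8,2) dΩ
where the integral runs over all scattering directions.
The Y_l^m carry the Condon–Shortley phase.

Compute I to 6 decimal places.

0.146003

Rules hold: Σm=0, L=20 even, 2≤8≤12.
N = 11·15·17 = 2805
Δ = 4!·6!·10!/21! = 1/814773960
Racah Σ t=0..4: t=0:+1/87091200 t=1:−1/4976640 t=2:+1/2073600 t=3:−1/4976640 t=4:+1/87091200 = 1/9676800
⇒ 3j(5 7 8; 0 0 0)² = 360/46189, sgn +1
Racah Σ t=0..2: t=0:+1/92897280 t=1:−1/261273600 t=2:+1/10450944000 = 7/995328000
⇒ 3j(5 7 8; 3 -5 2)² = 1029/83980, sgn +1
4πI² = N·(3j₀)²·(3jₘ)² = 277830/1037153
I = +1·√(0.267878/4π) = 0.14600349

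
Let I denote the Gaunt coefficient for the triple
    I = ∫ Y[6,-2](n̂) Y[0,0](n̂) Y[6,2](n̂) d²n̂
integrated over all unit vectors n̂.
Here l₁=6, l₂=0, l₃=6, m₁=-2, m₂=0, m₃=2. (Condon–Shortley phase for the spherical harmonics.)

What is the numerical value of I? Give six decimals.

0.282095

Rules hold: Σm=0, L=12 even, 6≤6≤6.
N = 13·1·13 = 169
Δ = 0!·12!·0!/13! = 1/13
Racah Σ t=0..0: t=0:+1/518400 = 1/518400
⇒ 3j(6 0 6; 0 0 0)² = 1/13, sgn +1
Racah Σ t=0..0: t=0:+1/967680 = 1/967680
⇒ 3j(6 0 6; -2 0 2)² = 1/13, sgn +1
4πI² = N·(3j₀)²·(3jₘ)² = 1/1
I = +1·√(1/4π) = 0.28209479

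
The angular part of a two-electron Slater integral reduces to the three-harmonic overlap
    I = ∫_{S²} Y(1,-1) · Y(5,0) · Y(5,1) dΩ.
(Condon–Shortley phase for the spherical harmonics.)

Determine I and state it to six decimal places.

Σlᵢ=11 odd — θ-integrand is odd under cosθ→−cosθ; I=0

0.000000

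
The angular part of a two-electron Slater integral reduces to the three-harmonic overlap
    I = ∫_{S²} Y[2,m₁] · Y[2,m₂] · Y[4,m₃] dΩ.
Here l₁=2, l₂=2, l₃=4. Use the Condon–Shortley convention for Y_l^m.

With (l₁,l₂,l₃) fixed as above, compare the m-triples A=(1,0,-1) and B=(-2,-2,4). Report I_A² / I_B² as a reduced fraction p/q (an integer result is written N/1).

Shared (l₁,l₂,l₃)=(2,2,4): N and (l;000)² cancel in I_A²/I_B².
A: Δ = 0!·4!·4!/9! = 1/630; Racah Σ t=0..0: t=0:+1/24 = 1/24; ⇒ 3j(2 2 4; 1 0 -1)² = 1/21, sgn -1
B: Δ = 0!·4!·4!/9! = 1/630; Racah Σ t=0..0: t=0:+1/576 = 1/576; ⇒ 3j(2 2 4; -2 -2 4)² = 1/9, sgn +1
I_A²/I_B² = (1/21)/(1/9) = 3/7

3/7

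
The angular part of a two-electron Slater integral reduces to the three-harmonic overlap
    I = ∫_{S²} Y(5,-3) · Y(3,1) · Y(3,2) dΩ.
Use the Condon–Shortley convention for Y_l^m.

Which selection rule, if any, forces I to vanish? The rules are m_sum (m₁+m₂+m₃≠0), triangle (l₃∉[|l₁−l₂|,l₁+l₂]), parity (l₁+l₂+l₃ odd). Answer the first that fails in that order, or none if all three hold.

parity

m₁+m₂+m₃ = -3 + 1 + 2 = 0  ✓
triangle: |5−3|=2 ≤ l₃=3 ≤ 5+3=8  ✓
parity: l₁+l₂+l₃ = 11 is odd  ✗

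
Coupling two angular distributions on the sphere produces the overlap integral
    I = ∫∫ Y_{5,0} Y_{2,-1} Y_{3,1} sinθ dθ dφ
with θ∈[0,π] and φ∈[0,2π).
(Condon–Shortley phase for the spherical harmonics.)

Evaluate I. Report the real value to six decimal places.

m-sum 0 ✓  L=10 even ✓  3≤3≤7 ✓
Π(2lᵢ+1) = 11×5×7 = 385
triangle coeff Δ(5,2,3) = 1/2310
Σ_t [2,2]: t=2:+1/144 = 1/144
(3j)²=10/231 [(5 2 3; 0 0 0)], sign=-1
Σ_t [1,1]: t=1:−1/288 = -1/288
(3j)²=5/231 [(5 2 3; 0 -1 1)], sign=-1
⇒ 4πI² = 250/693
I = (+1)√(250/693/(4π)) = 0.16943318

0.169433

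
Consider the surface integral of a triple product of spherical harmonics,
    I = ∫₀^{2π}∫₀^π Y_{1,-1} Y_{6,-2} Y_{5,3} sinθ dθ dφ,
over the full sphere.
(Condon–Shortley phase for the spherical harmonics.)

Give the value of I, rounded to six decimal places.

0.100084

m-sum 0 ✓  L=12 even ✓  5≤5≤7 ✓
Π(2lᵢ+1) = 3×13×11 = 429
triangle coeff Δ(1,6,5) = 1/858
Σ_t [1,1]: t=1:−1/14400 = -1/14400
(3j)²=6/143 [(1 6 5; 0 0 0)], sign=+1
Σ_t [2,2]: t=2:+1/161280 = 1/161280
(3j)²=1/143 [(1 6 5; -1 -2 3)], sign=+1
⇒ 4πI² = 18/143
I = (+1)√(18/143/(4π)) = 0.10008369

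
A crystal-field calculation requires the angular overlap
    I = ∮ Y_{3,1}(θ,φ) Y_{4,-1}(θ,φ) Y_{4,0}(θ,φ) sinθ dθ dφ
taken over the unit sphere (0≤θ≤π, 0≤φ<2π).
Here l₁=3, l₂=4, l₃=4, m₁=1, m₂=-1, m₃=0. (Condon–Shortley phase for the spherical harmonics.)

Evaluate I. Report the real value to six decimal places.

L=11 odd ⇒ parity kills the (l;000) factor ⇒ I = 0

0.000000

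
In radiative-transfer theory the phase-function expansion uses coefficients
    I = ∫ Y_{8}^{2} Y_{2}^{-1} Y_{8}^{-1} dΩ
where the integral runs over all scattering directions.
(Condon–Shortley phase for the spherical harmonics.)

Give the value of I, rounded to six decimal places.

m-sum 0 ✓  L=18 even ✓  6≤8≤10 ✓
Π(2lᵢ+1) = 17×5×17 = 1445
triangle coeff Δ(8,2,8) = 1/348840
Σ_t [0,2]: t=0:+1/116121600 t=1:−1/25401600 t=2:+1/116121600 = -1/45158400
(3j)²=24/1615 [(8 2 8; 0 0 0)], sign=-1
Σ_t [0,1]: t=0:+1/58060800 t=1:−1/87091200 = 1/174182400
(3j)²=7/2584 [(8 2 8; 2 -1 -1)], sign=-1
⇒ 4πI² = 21/361
I = (+1)√(21/361/(4π)) = 0.06803793

0.068038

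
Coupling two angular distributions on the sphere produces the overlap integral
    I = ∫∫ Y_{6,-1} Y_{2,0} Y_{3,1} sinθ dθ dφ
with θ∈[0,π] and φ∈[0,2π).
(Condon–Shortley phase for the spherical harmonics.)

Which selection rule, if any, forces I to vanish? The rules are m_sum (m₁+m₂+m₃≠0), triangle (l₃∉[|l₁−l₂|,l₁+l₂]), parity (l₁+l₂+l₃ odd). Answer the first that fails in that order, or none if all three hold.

triangle

m₁+m₂+m₃ = -1 + 0 + 1 = 0  ✓
triangle: |6−2|=4 ≤ l₃=3 ≤ 6+2=8  ✗
parity: l₁+l₂+l₃ = 11 is odd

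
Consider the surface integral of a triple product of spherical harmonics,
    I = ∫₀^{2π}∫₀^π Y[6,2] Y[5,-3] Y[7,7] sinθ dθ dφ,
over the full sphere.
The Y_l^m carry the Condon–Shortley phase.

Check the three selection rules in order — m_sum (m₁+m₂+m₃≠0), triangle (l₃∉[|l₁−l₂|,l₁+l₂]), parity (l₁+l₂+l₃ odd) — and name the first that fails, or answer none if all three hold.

m_sum

Σmᵢ = 6  ✗
l₃∈[|l₁−l₂|,l₁+l₂]=[1,11], have l₃=7
Σlᵢ = 18 ⇒ even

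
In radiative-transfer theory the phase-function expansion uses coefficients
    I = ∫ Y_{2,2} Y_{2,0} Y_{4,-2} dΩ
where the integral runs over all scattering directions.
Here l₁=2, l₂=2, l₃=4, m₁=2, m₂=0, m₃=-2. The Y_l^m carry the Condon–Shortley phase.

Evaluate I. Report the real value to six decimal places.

0.156078

Rules hold: Σm=0, L=8 even, 0≤4≤4.
N = 5·5·9 = 225
Δ = 0!·4!·4!/9! = 1/630
Racah Σ t=0..0: t=0:+1/16 = 1/16
⇒ 3j(2 2 4; 0 0 0)² = 2/35, sgn +1
Racah Σ t=0..0: t=0:+1/96 = 1/96
⇒ 3j(2 2 4; 2 0 -2)² = 1/42, sgn +1
4πI² = N·(3j₀)²·(3jₘ)² = 15/49
I = +1·√(0.306122/4π) = 0.15607835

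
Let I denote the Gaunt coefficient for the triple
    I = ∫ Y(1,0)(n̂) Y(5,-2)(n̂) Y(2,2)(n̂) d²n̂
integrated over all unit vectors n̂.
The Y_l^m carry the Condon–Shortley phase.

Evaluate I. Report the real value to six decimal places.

triangle: need 4≤l₃≤6, have 2; I=0

0.000000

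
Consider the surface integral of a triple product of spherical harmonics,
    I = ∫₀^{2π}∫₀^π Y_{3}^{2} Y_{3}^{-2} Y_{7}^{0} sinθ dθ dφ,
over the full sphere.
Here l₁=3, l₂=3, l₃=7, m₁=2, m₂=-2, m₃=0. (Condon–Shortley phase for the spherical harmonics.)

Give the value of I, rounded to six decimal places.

triangle: need 0≤l₃≤6, have 7; I=0

0.000000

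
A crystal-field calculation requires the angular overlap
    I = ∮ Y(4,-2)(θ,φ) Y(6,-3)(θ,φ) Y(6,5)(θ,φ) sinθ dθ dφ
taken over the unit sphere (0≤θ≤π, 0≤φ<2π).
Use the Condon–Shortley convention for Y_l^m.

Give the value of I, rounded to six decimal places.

-0.147064

Checks pass: Σm=0; 16 even; l₃=6∈[2,10].
(2·4+1)(2·6+1)(2·6+1) = 1521
Δ: 4! 4! 8! / 17! → 1/15315300
sum: t=0:+1/829440 t=1:−1/25920 t=2:+1/9216 t=3:−1/25920 t=4:+1/829440 = 7/207360
3j²(4 6 6; 0 0 0) = Δ·Π!·Σ² = 28/2431  (sign +1)
sum: t=2:+1/483840 t=3:−1/1451520 = 1/725760
3j²(4 6 6; -2 -3 5) = Δ·Π!·Σ² = 24/1547  (sign -1)
combine: 4πI² = 1521·28/2431·24/1547 = 864/3179
take √, sign -1: I = -0.14706410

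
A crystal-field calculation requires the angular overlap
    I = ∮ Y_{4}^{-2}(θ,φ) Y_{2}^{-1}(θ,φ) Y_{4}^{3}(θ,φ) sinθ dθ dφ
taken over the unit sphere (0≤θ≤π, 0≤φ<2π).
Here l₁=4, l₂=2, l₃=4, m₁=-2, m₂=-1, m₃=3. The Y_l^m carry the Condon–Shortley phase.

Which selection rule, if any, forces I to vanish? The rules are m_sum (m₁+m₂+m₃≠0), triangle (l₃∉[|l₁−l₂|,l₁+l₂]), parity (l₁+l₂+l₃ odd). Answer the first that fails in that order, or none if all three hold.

none

azimuthal sum: -2 − 1 + 3 = 0  ✓
2 ≤ 4 ≤ 6 (triangle on l)  ✓
L = 4 + 2 + 4 = 10 (even)  ✓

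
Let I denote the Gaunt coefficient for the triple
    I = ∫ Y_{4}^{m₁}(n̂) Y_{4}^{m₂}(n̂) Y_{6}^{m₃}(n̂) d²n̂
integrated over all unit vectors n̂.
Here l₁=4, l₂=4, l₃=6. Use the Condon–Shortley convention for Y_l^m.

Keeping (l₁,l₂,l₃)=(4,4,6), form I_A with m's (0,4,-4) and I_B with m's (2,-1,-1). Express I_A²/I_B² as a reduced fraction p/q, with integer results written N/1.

80/21

l's match ⇒ only the (l;m) 3-j factors differ between A and B.
A: triangle coeff Δ(4,4,6) = 1/1261260; Σ_t [2,2]: t=2:+1/69120 = 1/69120; (3j)²=4/143 [(4 4 6; 0 4 -4)], sign=+1
B: triangle coeff Δ(4,4,6) = 1/1261260; Σ_t [0,2]: t=0:+1/3456 t=1:−1/5760 t=2:+1/172800 = 7/57600; (3j)²=21/2860 [(4 4 6; 2 -1 -1)], sign=-1
I_A²/I_B² = (4/143)/(21/2860) = 80/21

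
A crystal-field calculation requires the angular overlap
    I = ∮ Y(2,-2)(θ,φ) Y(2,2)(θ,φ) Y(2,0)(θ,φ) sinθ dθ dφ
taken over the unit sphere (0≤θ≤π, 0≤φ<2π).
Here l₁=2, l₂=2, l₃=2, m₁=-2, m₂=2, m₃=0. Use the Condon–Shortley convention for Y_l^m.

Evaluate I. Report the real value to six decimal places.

-0.180224

Rules hold: Σm=0, L=6 even, 0≤2≤4.
N = 5·5·5 = 125
Δ = 2!·2!·2!/7! = 1/630
Racah Σ t=0..2: t=0:+1/8 t=1:−1/1 t=2:+1/8 = -3/4
⇒ 3j(2 2 2; 0 0 0)² = 2/35, sgn -1
Racah Σ t=2..2: t=2:+1/8 = 1/8
⇒ 3j(2 2 2; -2 2 0)² = 2/35, sgn +1
4πI² = N·(3j₀)²·(3jₘ)² = 20/49
I = -1·√(0.408163/4π) = -0.18022375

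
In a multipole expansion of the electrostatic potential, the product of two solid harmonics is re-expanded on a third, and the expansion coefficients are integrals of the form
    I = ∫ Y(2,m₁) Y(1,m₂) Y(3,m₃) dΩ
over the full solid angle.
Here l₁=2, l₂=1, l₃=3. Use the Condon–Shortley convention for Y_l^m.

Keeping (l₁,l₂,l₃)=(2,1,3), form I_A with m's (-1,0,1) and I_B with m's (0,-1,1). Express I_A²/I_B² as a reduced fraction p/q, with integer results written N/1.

Shared (l₁,l₂,l₃)=(2,1,3): N and (l;000)² cancel in I_A²/I_B².
A: Δ = 0!·4!·2!/7! = 1/105; Racah Σ t=0..0: t=0:+1/6 = 1/6; ⇒ 3j(2 1 3; -1 0 1)² = 8/105, sgn +1
B: Δ = 0!·4!·2!/7! = 1/105; Racah Σ t=0..0: t=0:+1/8 = 1/8; ⇒ 3j(2 1 3; 0 -1 1)² = 2/35, sgn +1
I_A²/I_B² = (8/105)/(2/35) = 4/3

4/3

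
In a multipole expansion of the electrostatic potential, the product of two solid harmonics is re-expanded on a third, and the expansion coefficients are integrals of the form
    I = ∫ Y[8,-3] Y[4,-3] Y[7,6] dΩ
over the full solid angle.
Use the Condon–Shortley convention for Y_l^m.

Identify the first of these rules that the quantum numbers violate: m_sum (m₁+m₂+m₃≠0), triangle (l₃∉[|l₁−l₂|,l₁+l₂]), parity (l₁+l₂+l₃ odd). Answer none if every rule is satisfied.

Σmᵢ = 0  ✓
l₃∈[|l₁−l₂|,l₁+l₂]=[4,12], have l₃=7  ✓
Σlᵢ = 19 ⇒ odd  ✗

parity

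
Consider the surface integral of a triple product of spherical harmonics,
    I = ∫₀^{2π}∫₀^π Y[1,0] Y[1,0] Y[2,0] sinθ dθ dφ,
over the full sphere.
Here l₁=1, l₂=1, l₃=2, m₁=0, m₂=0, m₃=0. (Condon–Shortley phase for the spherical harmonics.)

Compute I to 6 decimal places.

0.252313

Rules hold: Σm=0, L=4 even, 0≤2≤2.
N = 3·3·5 = 45
Δ = 0!·2!·2!/5! = 1/30
Racah Σ t=0..0: t=0:+1/1 = 1/1
⇒ 3j(1 1 2; 0 0 0)² = 2/15, sgn +1
(m-triple is (0,0,0) — same symbol as above.)
4πI² = N·(3j₀)²·(3jₘ)² = 4/5
I = +1·√(0.8/4π) = 0.25231325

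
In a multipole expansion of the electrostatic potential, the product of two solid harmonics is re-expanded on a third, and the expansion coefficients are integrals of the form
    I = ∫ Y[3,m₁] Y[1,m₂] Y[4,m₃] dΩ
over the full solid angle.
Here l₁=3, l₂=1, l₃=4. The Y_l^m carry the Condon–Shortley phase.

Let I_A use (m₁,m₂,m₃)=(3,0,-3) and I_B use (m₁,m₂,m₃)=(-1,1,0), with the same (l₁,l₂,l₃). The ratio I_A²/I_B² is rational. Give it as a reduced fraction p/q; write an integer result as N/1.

Same 3,1,4: normalisation and zero-m 3j drop out of the ratio.
A: Δ: 0! 6! 2! / 9! → 1/252; sum: t=0:+1/720 = 1/720; 3j²(3 1 4; 3 0 -3) = Δ·Π!·Σ² = 1/36  (sign -1)
B: Δ: 0! 6! 2! / 9! → 1/252; sum: t=0:+1/96 = 1/96; 3j²(3 1 4; -1 1 0) = Δ·Π!·Σ² = 1/42  (sign +1)
I_A²/I_B² = (1/36)/(1/42) = 7/6

7/6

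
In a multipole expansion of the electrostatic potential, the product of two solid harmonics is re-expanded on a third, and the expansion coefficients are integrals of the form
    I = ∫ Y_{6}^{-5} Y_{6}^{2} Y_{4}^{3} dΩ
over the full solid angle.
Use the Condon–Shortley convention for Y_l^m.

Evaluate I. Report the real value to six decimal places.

m-sum 0 ✓  L=16 even ✓  0≤4≤12 ✓
Π(2lᵢ+1) = 13×13×9 = 1521
triangle coeff Δ(6,6,4) = 1/15315300
Σ_t [2,6]: t=2:+1/829440 t=3:−1/25920 t=4:+1/9216 t=5:−1/25920 t=6:+1/829440 = 7/207360
(3j)²=28/2431 [(6 6 4; 0 0 0)], sign=+1
Σ_t [7,8]: t=7:−1/725760 t=8:+1/5806080 = -1/829440
(3j)²=49/2652 [(6 6 4; -5 2 3)], sign=+1
⇒ 4πI² = 1029/3179
I = (+1)√(1029/3179/(4π)) = 0.16049352

0.160494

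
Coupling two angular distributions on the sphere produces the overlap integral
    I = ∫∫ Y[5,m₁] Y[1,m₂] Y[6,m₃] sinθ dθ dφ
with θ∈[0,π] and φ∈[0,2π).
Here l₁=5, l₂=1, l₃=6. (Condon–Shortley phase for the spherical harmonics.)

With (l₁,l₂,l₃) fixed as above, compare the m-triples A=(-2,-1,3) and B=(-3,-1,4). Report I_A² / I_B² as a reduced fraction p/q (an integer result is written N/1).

Shared (l₁,l₂,l₃)=(5,1,6): N and (l;000)² cancel in I_A²/I_B².
A: Δ = 0!·10!·2!/13! = 1/858; Racah Σ t=0..0: t=0:+1/60480 = 1/60480; ⇒ 3j(5 1 6; -2 -1 3)² = 6/143, sgn -1
B: Δ = 0!·10!·2!/13! = 1/858; Racah Σ t=0..0: t=0:+1/161280 = 1/161280; ⇒ 3j(5 1 6; -3 -1 4)² = 15/286, sgn +1
I_A²/I_B² = (6/143)/(15/286) = 4/5

4/5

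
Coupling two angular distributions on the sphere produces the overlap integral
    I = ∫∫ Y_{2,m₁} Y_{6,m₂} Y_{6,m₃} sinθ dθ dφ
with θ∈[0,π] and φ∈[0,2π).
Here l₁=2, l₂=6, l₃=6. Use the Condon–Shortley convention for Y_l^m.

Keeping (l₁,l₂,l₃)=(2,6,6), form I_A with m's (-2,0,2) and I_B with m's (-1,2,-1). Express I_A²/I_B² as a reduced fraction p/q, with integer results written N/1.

14/3

Same 2,6,6: normalisation and zero-m 3j drop out of the ratio.
A: Δ: 2! 2! 10! / 15! → 1/90090; sum: t=2:+1/69120 = 1/69120; 3j²(2 6 6; -2 0 2) = Δ·Π!·Σ² = 4/143  (sign +1)
B: Δ: 2! 2! 10! / 15! → 1/90090; sum: t=1:−1/60480 t=2:+1/34560 = 1/80640; 3j²(2 6 6; -1 2 -1) = Δ·Π!·Σ² = 6/1001  (sign -1)
I_A²/I_B² = (4/143)/(6/1001) = 14/3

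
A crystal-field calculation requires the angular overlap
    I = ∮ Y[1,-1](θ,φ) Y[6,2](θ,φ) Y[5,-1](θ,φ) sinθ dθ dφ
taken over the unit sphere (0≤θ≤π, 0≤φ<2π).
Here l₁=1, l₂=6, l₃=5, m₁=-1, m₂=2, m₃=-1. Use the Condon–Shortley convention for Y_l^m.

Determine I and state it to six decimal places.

0.216205

Checks pass: Σm=0; 12 even; l₃=5∈[5,7].
(2·1+1)(2·6+1)(2·5+1) = 429
Δ: 2! 0! 10! / 13! → 1/858
sum: t=1:−1/14400 = -1/14400
3j²(1 6 5; 0 0 0) = Δ·Π!·Σ² = 6/143  (sign +1)
sum: t=2:+1/34560 = 1/34560
3j²(1 6 5; -1 2 -1) = Δ·Π!·Σ² = 14/429  (sign +1)
combine: 4πI² = 429·6/143·14/429 = 84/143
take √, sign +1: I = 0.21620548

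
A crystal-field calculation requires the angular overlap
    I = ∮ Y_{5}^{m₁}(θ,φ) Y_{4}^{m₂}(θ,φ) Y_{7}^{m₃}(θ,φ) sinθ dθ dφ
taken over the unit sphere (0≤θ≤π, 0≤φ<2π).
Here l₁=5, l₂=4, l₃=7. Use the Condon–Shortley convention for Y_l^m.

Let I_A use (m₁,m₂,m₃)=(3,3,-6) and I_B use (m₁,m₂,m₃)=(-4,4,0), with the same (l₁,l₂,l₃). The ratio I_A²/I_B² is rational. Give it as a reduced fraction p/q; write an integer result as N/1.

Same 5,4,7: normalisation and zero-m 3j drop out of the ratio.
A: Δ: 2! 8! 6! / 17! → 1/6126120; sum: t=1:−1/3628800 t=2:+1/9676800 = -1/5806080; 3j²(5 4 7; 3 3 -6) = Δ·Π!·Σ² = 5/408  (sign +1)
B: Δ: 2! 8! 6! / 17! → 1/6126120; sum: t=2:+1/7257600 = 1/7257600; 3j²(5 4 7; -4 4 0) = Δ·Π!·Σ² = 14/12155  (sign -1)
I_A²/I_B² = (5/408)/(14/12155) = 3575/336

3575/336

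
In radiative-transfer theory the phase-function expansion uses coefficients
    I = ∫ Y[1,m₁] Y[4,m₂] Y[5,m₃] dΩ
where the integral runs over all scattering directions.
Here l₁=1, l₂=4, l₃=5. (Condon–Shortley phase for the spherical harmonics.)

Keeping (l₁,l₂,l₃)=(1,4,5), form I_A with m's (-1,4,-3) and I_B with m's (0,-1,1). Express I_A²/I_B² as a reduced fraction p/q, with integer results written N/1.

1/24

Shared (l₁,l₂,l₃)=(1,4,5): N and (l;000)² cancel in I_A²/I_B².
A: Δ = 0!·2!·8!/11! = 1/495; Racah Σ t=0..0: t=0:+1/80640 = 1/80640; ⇒ 3j(1 4 5; -1 4 -3)² = 1/495, sgn +1
B: Δ = 0!·2!·8!/11! = 1/495; Racah Σ t=0..0: t=0:+1/720 = 1/720; ⇒ 3j(1 4 5; 0 -1 1)² = 8/165, sgn +1
I_A²/I_B² = (1/495)/(8/165) = 1/24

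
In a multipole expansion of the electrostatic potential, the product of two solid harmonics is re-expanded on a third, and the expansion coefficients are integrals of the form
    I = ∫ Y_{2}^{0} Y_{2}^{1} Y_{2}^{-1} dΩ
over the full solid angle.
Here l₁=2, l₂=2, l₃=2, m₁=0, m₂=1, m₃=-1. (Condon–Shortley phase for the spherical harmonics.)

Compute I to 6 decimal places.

Checks pass: Σm=0; 6 even; l₃=2∈[0,4].
(2·2+1)(2·2+1)(2·2+1) = 125
Δ: 2! 2! 2! / 7! → 1/630
sum: t=0:+1/8 t=1:−1/1 t=2:+1/8 = -3/4
3j²(2 2 2; 0 0 0) = Δ·Π!·Σ² = 2/35  (sign -1)
sum: t=1:−1/2 t=2:+1/4 = -1/4
3j²(2 2 2; 0 1 -1) = Δ·Π!·Σ² = 1/70  (sign +1)
combine: 4πI² = 125·2/35·1/70 = 5/49
take √, sign -1: I = -0.09011188

-0.090112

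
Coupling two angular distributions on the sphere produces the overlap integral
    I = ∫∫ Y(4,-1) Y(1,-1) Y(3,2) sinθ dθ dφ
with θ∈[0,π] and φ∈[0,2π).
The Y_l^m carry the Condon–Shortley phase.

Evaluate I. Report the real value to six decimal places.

Checks pass: Σm=0; 8 even; l₃=3∈[3,5].
(2·4+1)(2·1+1)(2·3+1) = 189
Δ: 2! 6! 0! / 9! → 1/252
sum: t=1:−1/36 = -1/36
3j²(4 1 3; 0 0 0) = Δ·Π!·Σ² = 4/63  (sign +1)
sum: t=0:+1/240 = 1/240
3j²(4 1 3; -1 -1 2) = Δ·Π!·Σ² = 1/84  (sign -1)
combine: 4πI² = 189·4/63·1/84 = 1/7
take √, sign -1: I = -0.10662181

-0.106622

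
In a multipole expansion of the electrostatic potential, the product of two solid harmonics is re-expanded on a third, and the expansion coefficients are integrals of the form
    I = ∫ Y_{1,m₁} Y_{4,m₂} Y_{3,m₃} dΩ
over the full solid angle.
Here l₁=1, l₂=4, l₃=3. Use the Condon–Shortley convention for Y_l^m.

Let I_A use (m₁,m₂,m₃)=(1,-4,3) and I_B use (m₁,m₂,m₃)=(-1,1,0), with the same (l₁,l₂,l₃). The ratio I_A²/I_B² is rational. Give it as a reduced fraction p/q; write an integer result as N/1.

Shared (l₁,l₂,l₃)=(1,4,3): N and (l;000)² cancel in I_A²/I_B².
A: Δ = 2!·0!·6!/9! = 1/252; Racah Σ t=0..0: t=0:+1/1440 = 1/1440; ⇒ 3j(1 4 3; 1 -4 3)² = 1/9, sgn +1
B: Δ = 2!·0!·6!/9! = 1/252; Racah Σ t=2..2: t=2:+1/72 = 1/72; ⇒ 3j(1 4 3; -1 1 0)² = 5/126, sgn -1
I_A²/I_B² = (1/9)/(5/126) = 14/5

14/5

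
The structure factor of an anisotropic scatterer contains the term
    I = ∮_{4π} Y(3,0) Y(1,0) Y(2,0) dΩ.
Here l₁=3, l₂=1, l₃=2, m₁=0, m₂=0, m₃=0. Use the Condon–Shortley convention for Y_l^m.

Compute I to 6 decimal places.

Checks pass: Σm=0; 6 even; l₃=2∈[2,4].
(2·3+1)(2·1+1)(2·2+1) = 105
Δ: 2! 4! 0! / 7! → 1/105
sum: t=1:−1/4 = -1/4
3j²(3 1 2; 0 0 0) = Δ·Π!·Σ² = 3/35  (sign -1)
(m-triple is (0,0,0) — same symbol as above.)
combine: 4πI² = 105·3/35·3/35 = 27/35
take √, sign +1: I = 0.24776670

0.247767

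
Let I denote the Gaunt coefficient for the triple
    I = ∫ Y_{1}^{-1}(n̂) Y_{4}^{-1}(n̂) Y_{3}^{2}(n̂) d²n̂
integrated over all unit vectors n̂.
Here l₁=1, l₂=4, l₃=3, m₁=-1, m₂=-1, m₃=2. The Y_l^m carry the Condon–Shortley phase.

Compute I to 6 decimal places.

Rules hold: Σm=0, L=8 even, 3≤3≤5.
N = 3·9·7 = 189
Δ = 2!·0!·6!/9! = 1/252
Racah Σ t=1..1: t=1:−1/36 = -1/36
⇒ 3j(1 4 3; 0 0 0)² = 4/63, sgn +1
Racah Σ t=2..2: t=2:+1/240 = 1/240
⇒ 3j(1 4 3; -1 -1 2)² = 1/84, sgn -1
4πI² = N·(3j₀)²·(3jₘ)² = 1/7
I = -1·√(0.142857/4π) = -0.10662181

-0.106622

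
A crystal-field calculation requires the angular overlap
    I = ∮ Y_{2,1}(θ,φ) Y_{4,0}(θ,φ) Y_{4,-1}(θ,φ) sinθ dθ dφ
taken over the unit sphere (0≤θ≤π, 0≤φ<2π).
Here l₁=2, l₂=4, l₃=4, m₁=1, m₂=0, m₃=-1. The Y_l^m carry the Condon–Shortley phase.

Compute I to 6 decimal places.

-0.044869

Checks pass: Σm=0; 10 even; l₃=4∈[2,6].
(2·2+1)(2·4+1)(2·4+1) = 405
Δ: 2! 2! 6! / 11! → 1/13860
sum: t=0:+1/192 t=1:−1/36 t=2:+1/192 = -5/288
3j²(2 4 4; 0 0 0) = Δ·Π!·Σ² = 20/693  (sign -1)
sum: t=0:+1/96 t=1:−1/72 = -1/288
3j²(2 4 4; 1 0 -1) = Δ·Π!·Σ² = 1/462  (sign +1)
combine: 4πI² = 405·20/693·1/462 = 150/5929
take √, sign -1: I = -0.04486937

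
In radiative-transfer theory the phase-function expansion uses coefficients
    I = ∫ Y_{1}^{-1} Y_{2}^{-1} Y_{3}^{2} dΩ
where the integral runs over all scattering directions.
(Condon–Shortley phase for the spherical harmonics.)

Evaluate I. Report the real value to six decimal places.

m-sum 0 ✓  L=6 even ✓  1≤3≤3 ✓
Π(2lᵢ+1) = 3×5×7 = 105
triangle coeff Δ(1,2,3) = 1/105
Σ_t [0,0]: t=0:+1/4 = 1/4
(3j)²=3/35 [(1 2 3; 0 0 0)], sign=-1
Σ_t [0,0]: t=0:+1/12 = 1/12
(3j)²=2/21 [(1 2 3; -1 -1 2)], sign=-1
⇒ 4πI² = 6/7
I = (+1)√(6/7/(4π)) = 0.26116903

0.261169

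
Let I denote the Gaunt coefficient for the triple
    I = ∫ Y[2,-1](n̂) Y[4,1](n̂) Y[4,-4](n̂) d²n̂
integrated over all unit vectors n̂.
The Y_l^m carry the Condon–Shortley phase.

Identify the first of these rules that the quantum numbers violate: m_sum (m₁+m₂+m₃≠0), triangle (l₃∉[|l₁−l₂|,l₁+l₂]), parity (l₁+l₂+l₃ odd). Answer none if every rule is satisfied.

m_sum

m₁+m₂+m₃ = -1 + 1 − 4 = -4  ✗
triangle: |2−4|=2 ≤ l₃=4 ≤ 2+4=6
parity: l₁+l₂+l₃ = 10 is even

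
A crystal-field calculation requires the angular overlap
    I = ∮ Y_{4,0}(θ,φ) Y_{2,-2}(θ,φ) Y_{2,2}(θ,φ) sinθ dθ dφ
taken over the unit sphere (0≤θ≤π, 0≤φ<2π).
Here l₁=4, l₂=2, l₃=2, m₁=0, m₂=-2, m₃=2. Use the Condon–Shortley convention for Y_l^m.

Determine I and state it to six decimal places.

0.040299

Checks pass: Σm=0; 8 even; l₃=2∈[2,6].
(2·4+1)(2·2+1)(2·2+1) = 225
Δ: 4! 4! 0! / 9! → 1/630
sum: t=2:+1/16 = 1/16
3j²(4 2 2; 0 0 0) = Δ·Π!·Σ² = 2/35  (sign +1)
sum: t=0:+1/576 = 1/576
3j²(4 2 2; 0 -2 2) = Δ·Π!·Σ² = 1/630  (sign +1)
combine: 4πI² = 225·2/35·1/630 = 1/49
take √, sign +1: I = 0.04029926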